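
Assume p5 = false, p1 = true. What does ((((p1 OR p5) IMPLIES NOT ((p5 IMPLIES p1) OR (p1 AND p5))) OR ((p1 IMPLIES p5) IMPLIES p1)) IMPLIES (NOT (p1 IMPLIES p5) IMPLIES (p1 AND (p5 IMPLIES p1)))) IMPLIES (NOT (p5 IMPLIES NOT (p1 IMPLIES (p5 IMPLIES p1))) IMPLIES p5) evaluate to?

Substituting p5=false, p1=true:
p1 OR p5 = true OR false = true
p5 IMPLIES p1 = false IMPLIES true = true
p1 AND p5 = true AND false = false
(p5 IMPLIES p1) OR (p1 AND p5) = true OR false = true
NOT ((p5 IMPLIES p1) OR (p1 AND p5)) = NOT true = false
(p1 OR p5) IMPLIES NOT ((p5 IMPLIES p1) OR (p1 AND p5)) = true IMPLIES false = false
p1 IMPLIES p5 = true IMPLIES false = false
(p1 IMPLIES p5) IMPLIES p1 = false IMPLIES true = true
((p1 OR p5) IMPLIES NOT ((p5 IMPLIES p1) OR (p1 AND p5))) OR ((p1 IMPLIES p5) IMPLIES p1) = false OR true = true
p1 IMPLIES p5 = true IMPLIES false = false
NOT (p1 IMPLIES p5) = NOT false = true
p5 IMPLIES p1 = false IMPLIES true = true
p1 AND (p5 IMPLIES p1) = true AND true = true
NOT (p1 IMPLIES p5) IMPLIES (p1 AND (p5 IMPLIES p1)) = true IMPLIES true = true
(((p1 OR p5) IMPLIES NOT ((p5 IMPLIES p1) OR (p1 AND p5))) OR ((p1 IMPLIES p5) IMPLIES p1)) IMPLIES (NOT (p1 IMPLIES p5) IMPLIES (p1 AND (p5 IMPLIES p1))) = true IMPLIES true = true
p5 IMPLIES p1 = false IMPLIES true = true
p1 IMPLIES (p5 IMPLIES p1) = true IMPLIES true = true
NOT (p1 IMPLIES (p5 IMPLIES p1)) = NOT true = false
p5 IMPLIES NOT (p1 IMPLIES (p5 IMPLIES p1)) = false IMPLIES false = true
NOT (p5 IMPLIES NOT (p1 IMPLIES (p5 IMPLIES p1))) = NOT true = false
NOT (p5 IMPLIES NOT (p1 IMPLIES (p5 IMPLIES p1))) IMPLIES p5 = false IMPLIES false = true
((((p1 OR p5) IMPLIES NOT ((p5 IMPLIES p1) OR (p1 AND p5))) OR ((p1 IMPLIES p5) IMPLIES p1)) IMPLIES (NOT (p1 IMPLIES p5) IMPLIES (p1 AND (p5 IMPLIES p1)))) IMPLIES (NOT (p5 IMPLIES NOT (p1 IMPLIES (p5 IMPLIES p1))) IMPLIES p5) = true IMPLIES true = true

true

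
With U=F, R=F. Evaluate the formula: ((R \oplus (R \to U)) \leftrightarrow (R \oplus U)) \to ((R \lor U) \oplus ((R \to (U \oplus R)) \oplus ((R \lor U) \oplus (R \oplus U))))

T

R \to U = F \to F = T
R \oplus (R \to U) = F \oplus T = T
R \oplus U = F \oplus F = F
(R \oplus (R \to U)) \leftrightarrow (R \oplus U) = T \leftrightarrow F = F
R \lor U = F \lor F = F
U \oplus R = F \oplus F = F
R \to (U \oplus R) = F \to F = T
R \lor U = F \lor F = F
R \oplus U = F \oplus F = F
(R \lor U) \oplus (R \oplus U) = F \oplus F = F
(R \to (U \oplus R)) \oplus ((R \lor U) \oplus (R \oplus U)) = T \oplus F = T
(R \lor U) \oplus ((R \to (U \oplus R)) \oplus ((R \lor U) \oplus (R \oplus U))) = F \oplus T = T
((R \oplus (R \to U)) \leftrightarrow (R \oplus U)) \to ((R \lor U) \oplus ((R \to (U \oplus R)) \oplus ((R \lor U) \oplus (R \oplus U)))) = F \to T = T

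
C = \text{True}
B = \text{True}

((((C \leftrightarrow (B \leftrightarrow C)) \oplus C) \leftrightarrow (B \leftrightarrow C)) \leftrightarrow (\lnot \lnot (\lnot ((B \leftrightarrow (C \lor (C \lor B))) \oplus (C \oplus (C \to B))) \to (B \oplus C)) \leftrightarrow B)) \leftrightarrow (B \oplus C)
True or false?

B \leftrightarrow C = \text{True} \leftrightarrow \text{True} = \text{True}
C \leftrightarrow (B \leftrightarrow C) = \text{True} \leftrightarrow \text{True} = \text{True}
(C \leftrightarrow (B \leftrightarrow C)) \oplus C = \text{True} \oplus \text{True} = \text{False}
B \leftrightarrow C = \text{True} \leftrightarrow \text{True} = \text{True}
((C \leftrightarrow (B \leftrightarrow C)) \oplus C) \leftrightarrow (B \leftrightarrow C) = \text{False} \leftrightarrow \text{True} = \text{False}
C \lor B = \text{True} \lor \text{True} = \text{True}
C \lor (C \lor B) = \text{True} \lor \text{True} = \text{True}
B \leftrightarrow (C \lor (C \lor B)) = \text{True} \leftrightarrow \text{True} = \text{True}
C \to B = \text{True} \to \text{True} = \text{True}
C \oplus (C \to B) = \text{True} \oplus \text{True} = \text{False}
(B \leftrightarrow (C \lor (C \lor B))) \oplus (C \oplus (C \to B)) = \text{True} \oplus \text{False} = \text{True}
\lnot ((B \leftrightarrow (C \lor (C \lor B))) \oplus (C \oplus (C \to B))) = \lnot \text{True} = \text{False}
B \oplus C = \text{True} \oplus \text{True} = \text{False}
\lnot ((B \leftrightarrow (C \lor (C \lor B))) \oplus (C \oplus (C \to B))) \to (B \oplus C) = \text{False} \to \text{False} = \text{True}
\lnot (\lnot ((B \leftrightarrow (C \lor (C \lor B))) \oplus (C \oplus (C \to B))) \to (B \oplus C)) = \lnot \text{True} = \text{False}
\lnot \lnot (\lnot ((B \leftrightarrow (C \lor (C \lor B))) \oplus (C \oplus (C \to B))) \to (B \oplus C)) = \lnot \text{False} = \text{True}
\lnot \lnot (\lnot ((B \leftrightarrow (C \lor (C \lor B))) \oplus (C \oplus (C \to B))) \to (B \oplus C)) \leftrightarrow B = \text{True} \leftrightarrow \text{True} = \text{True}
(((C \leftrightarrow (B \leftrightarrow C)) \oplus C) \leftrightarrow (B \leftrightarrow C)) \leftrightarrow (\lnot \lnot (\lnot ((B \leftrightarrow (C \lor (C \lor B))) \oplus (C \oplus (C \to B))) \to (B \oplus C)) \leftrightarrow B) = \text{False} \leftrightarrow \text{True} = \text{False}
B \oplus C = \text{True} \oplus \text{True} = \text{False}
((((C \leftrightarrow (B \leftrightarrow C)) \oplus C) \leftrightarrow (B \leftrightarrow C)) \leftrightarrow (\lnot \lnot (\lnot ((B \leftrightarrow (C \lor (C \lor B))) \oplus (C \oplus (C \to B))) \to (B \oplus C)) \leftrightarrow B)) \leftrightarrow (B \oplus C) = \text{False} \leftrightarrow \text{False} = \text{True}

\text{True}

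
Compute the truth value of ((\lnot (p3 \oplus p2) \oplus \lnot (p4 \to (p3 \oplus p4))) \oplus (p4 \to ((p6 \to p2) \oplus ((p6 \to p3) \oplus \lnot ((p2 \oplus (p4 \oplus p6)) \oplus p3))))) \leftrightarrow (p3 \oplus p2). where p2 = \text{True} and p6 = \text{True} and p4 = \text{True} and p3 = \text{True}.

p3 \oplus p2 = \text{True} \oplus \text{True} = \text{False}
\lnot (p3 \oplus p2) = \lnot \text{False} = \text{True}
p3 \oplus p4 = \text{True} \oplus \text{True} = \text{False}
p4 \to (p3 \oplus p4) = \text{True} \to \text{False} = \text{False}
\lnot (p4 \to (p3 \oplus p4)) = \lnot \text{False} = \text{True}
\lnot (p3 \oplus p2) \oplus \lnot (p4 \to (p3 \oplus p4)) = \text{True} \oplus \text{True} = \text{False}
p6 \to p2 = \text{True} \to \text{True} = \text{True}
p6 \to p3 = \text{True} \to \text{True} = \text{True}
p4 \oplus p6 = \text{True} \oplus \text{True} = \text{False}
p2 \oplus (p4 \oplus p6) = \text{True} \oplus \text{False} = \text{True}
(p2 \oplus (p4 \oplus p6)) \oplus p3 = \text{True} \oplus \text{True} = \text{False}
\lnot ((p2 \oplus (p4 \oplus p6)) \oplus p3) = \lnot \text{False} = \text{True}
(p6 \to p3) \oplus \lnot ((p2 \oplus (p4 \oplus p6)) \oplus p3) = \text{True} \oplus \text{True} = \text{False}
(p6 \to p2) \oplus ((p6 \to p3) \oplus \lnot ((p2 \oplus (p4 \oplus p6)) \oplus p3)) = \text{True} \oplus \text{False} = \text{True}
p4 \to ((p6 \to p2) \oplus ((p6 \to p3) \oplus \lnot ((p2 \oplus (p4 \oplus p6)) \oplus p3))) = \text{True} \to \text{True} = \text{True}
(\lnot (p3 \oplus p2) \oplus \lnot (p4 \to (p3 \oplus p4))) \oplus (p4 \to ((p6 \to p2) \oplus ((p6 \to p3) \oplus \lnot ((p2 \oplus (p4 \oplus p6)) \oplus p3)))) = \text{False} \oplus \text{True} = \text{True}
p3 \oplus p2 = \text{True} \oplus \text{True} = \text{False}
((\lnot (p3 \oplus p2) \oplus \lnot (p4 \to (p3 \oplus p4))) \oplus (p4 \to ((p6 \to p2) \oplus ((p6 \to p3) \oplus \lnot ((p2 \oplus (p4 \oplus p6)) \oplus p3))))) \leftrightarrow (p3 \oplus p2) = \text{True} \leftrightarrow \text{False} = \text{False}

\text{False}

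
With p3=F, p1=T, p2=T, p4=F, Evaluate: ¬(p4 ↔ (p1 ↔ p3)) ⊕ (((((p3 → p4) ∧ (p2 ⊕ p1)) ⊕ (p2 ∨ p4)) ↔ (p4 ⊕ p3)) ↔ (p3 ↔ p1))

Substituting p3=F, p1=T, p2=T, p4=F:
p1 ↔ p3 = T ↔ F = F
p4 ↔ (p1 ↔ p3) = F ↔ F = T
¬(p4 ↔ (p1 ↔ p3)) = ¬T = F
p3 → p4 = F → F = T
p2 ⊕ p1 = T ⊕ T = F
(p3 → p4) ∧ (p2 ⊕ p1) = T ∧ F = F
p2 ∨ p4 = T ∨ F = T
((p3 → p4) ∧ (p2 ⊕ p1)) ⊕ (p2 ∨ p4) = F ⊕ T = T
p4 ⊕ p3 = F ⊕ F = F
(((p3 → p4) ∧ (p2 ⊕ p1)) ⊕ (p2 ∨ p4)) ↔ (p4 ⊕ p3) = T ↔ F = F
p3 ↔ p1 = F ↔ T = F
((((p3 → p4) ∧ (p2 ⊕ p1)) ⊕ (p2 ∨ p4)) ↔ (p4 ⊕ p3)) ↔ (p3 ↔ p1) = F ↔ F = T
¬(p4 ↔ (p1 ↔ p3)) ⊕ (((((p3 → p4) ∧ (p2 ⊕ p1)) ⊕ (p2 ∨ p4)) ↔ (p4 ⊕ p3)) ↔ (p3 ↔ p1)) = F ⊕ T = T

T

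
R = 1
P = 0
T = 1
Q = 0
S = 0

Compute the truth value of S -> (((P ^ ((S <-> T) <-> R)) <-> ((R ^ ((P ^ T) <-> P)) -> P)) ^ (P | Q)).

S <-> T = 0 <-> 1 = 0
(S <-> T) <-> R = 0 <-> 1 = 0
P ^ ((S <-> T) <-> R) = 0 ^ 0 = 0
P ^ T = 0 ^ 1 = 1
(P ^ T) <-> P = 1 <-> 0 = 0
R ^ ((P ^ T) <-> P) = 1 ^ 0 = 1
(R ^ ((P ^ T) <-> P)) -> P = 1 -> 0 = 0
(P ^ ((S <-> T) <-> R)) <-> ((R ^ ((P ^ T) <-> P)) -> P) = 0 <-> 0 = 1
P | Q = 0 | 0 = 0
((P ^ ((S <-> T) <-> R)) <-> ((R ^ ((P ^ T) <-> P)) -> P)) ^ (P | Q) = 1 ^ 0 = 1
S -> (((P ^ ((S <-> T) <-> R)) <-> ((R ^ ((P ^ T) <-> P)) -> P)) ^ (P | Q)) = 0 -> 1 = 1

1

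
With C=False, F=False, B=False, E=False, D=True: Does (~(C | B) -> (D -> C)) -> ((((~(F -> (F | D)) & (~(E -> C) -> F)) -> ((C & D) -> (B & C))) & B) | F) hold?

Substituting C=False, F=False, B=False, E=False, D=True:
C | B = False | False = False
~(C | B) = ~False = True
D -> C = True -> False = False
~(C | B) -> (D -> C) = True -> False = False
F | D = False | True = True
F -> (F | D) = False -> True = True
~(F -> (F | D)) = ~True = False
E -> C = False -> False = True
~(E -> C) = ~True = False
~(E -> C) -> F = False -> False = True
~(F -> (F | D)) & (~(E -> C) -> F) = False & True = False
C & D = False & True = False
B & C = False & False = False
(C & D) -> (B & C) = False -> False = True
(~(F -> (F | D)) & (~(E -> C) -> F)) -> ((C & D) -> (B & C)) = False -> True = True
((~(F -> (F | D)) & (~(E -> C) -> F)) -> ((C & D) -> (B & C))) & B = True & False = False
(((~(F -> (F | D)) & (~(E -> C) -> F)) -> ((C & D) -> (B & C))) & B) | F = False | False = False
(~(C | B) -> (D -> C)) -> ((((~(F -> (F | D)) & (~(E -> C) -> F)) -> ((C & D) -> (B & C))) & B) | F) = False -> False = True

True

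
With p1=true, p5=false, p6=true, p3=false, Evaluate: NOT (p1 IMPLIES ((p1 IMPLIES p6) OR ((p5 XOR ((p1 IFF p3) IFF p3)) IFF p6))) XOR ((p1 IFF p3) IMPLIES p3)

Substituting p1=true, p5=false, p6=true, p3=false:
p1 IMPLIES p6 = true IMPLIES true = true
p1 IFF p3 = true IFF false = false
(p1 IFF p3) IFF p3 = false IFF false = true
p5 XOR ((p1 IFF p3) IFF p3) = false XOR true = true
(p5 XOR ((p1 IFF p3) IFF p3)) IFF p6 = true IFF true = true
(p1 IMPLIES p6) OR ((p5 XOR ((p1 IFF p3) IFF p3)) IFF p6) = true OR true = true
p1 IMPLIES ((p1 IMPLIES p6) OR ((p5 XOR ((p1 IFF p3) IFF p3)) IFF p6)) = true IMPLIES true = true
NOT (p1 IMPLIES ((p1 IMPLIES p6) OR ((p5 XOR ((p1 IFF p3) IFF p3)) IFF p6))) = NOT true = false
p1 IFF p3 = true IFF false = false
(p1 IFF p3) IMPLIES p3 = false IMPLIES false = true
NOT (p1 IMPLIES ((p1 IMPLIES p6) OR ((p5 XOR ((p1 IFF p3) IFF p3)) IFF p6))) XOR ((p1 IFF p3) IMPLIES p3) = false XOR true = true

true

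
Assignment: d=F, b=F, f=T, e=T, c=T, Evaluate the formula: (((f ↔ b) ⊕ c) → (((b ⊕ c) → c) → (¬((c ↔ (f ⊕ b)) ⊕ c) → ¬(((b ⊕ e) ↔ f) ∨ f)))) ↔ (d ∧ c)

T

Substituting d=F, b=F, f=T, e=T, c=T:
f ↔ b = T ↔ F = F
(f ↔ b) ⊕ c = F ⊕ T = T
b ⊕ c = F ⊕ T = T
(b ⊕ c) → c = T → T = T
f ⊕ b = T ⊕ F = T
c ↔ (f ⊕ b) = T ↔ T = T
(c ↔ (f ⊕ b)) ⊕ c = T ⊕ T = F
¬((c ↔ (f ⊕ b)) ⊕ c) = ¬F = T
b ⊕ e = F ⊕ T = T
(b ⊕ e) ↔ f = T ↔ T = T
((b ⊕ e) ↔ f) ∨ f = T ∨ T = T
¬(((b ⊕ e) ↔ f) ∨ f) = ¬T = F
¬((c ↔ (f ⊕ b)) ⊕ c) → ¬(((b ⊕ e) ↔ f) ∨ f) = T → F = F
((b ⊕ c) → c) → (¬((c ↔ (f ⊕ b)) ⊕ c) → ¬(((b ⊕ e) ↔ f) ∨ f)) = T → F = F
((f ↔ b) ⊕ c) → (((b ⊕ c) → c) → (¬((c ↔ (f ⊕ b)) ⊕ c) → ¬(((b ⊕ e) ↔ f) ∨ f))) = T → F = F
d ∧ c = F ∧ T = F
(((f ↔ b) ⊕ c) → (((b ⊕ c) → c) → (¬((c ↔ (f ⊕ b)) ⊕ c) → ¬(((b ⊕ e) ↔ f) ∨ f)))) ↔ (d ∧ c) = F ↔ F = T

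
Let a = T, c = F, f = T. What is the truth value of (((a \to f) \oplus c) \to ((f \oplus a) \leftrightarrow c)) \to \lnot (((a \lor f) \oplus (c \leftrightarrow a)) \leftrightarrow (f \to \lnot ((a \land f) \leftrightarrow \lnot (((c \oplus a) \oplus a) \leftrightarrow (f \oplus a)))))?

a \to f = T \to T = T
(a \to f) \oplus c = T \oplus F = T
f \oplus a = T \oplus T = F
(f \oplus a) \leftrightarrow c = F \leftrightarrow F = T
((a \to f) \oplus c) \to ((f \oplus a) \leftrightarrow c) = T \to T = T
a \lor f = T \lor T = T
c \leftrightarrow a = F \leftrightarrow T = F
(a \lor f) \oplus (c \leftrightarrow a) = T \oplus F = T
a \land f = T \land T = T
c \oplus a = F \oplus T = T
(c \oplus a) \oplus a = T \oplus T = F
f \oplus a = T \oplus T = F
((c \oplus a) \oplus a) \leftrightarrow (f \oplus a) = F \leftrightarrow F = T
\lnot (((c \oplus a) \oplus a) \leftrightarrow (f \oplus a)) = \lnot T = F
(a \land f) \leftrightarrow \lnot (((c \oplus a) \oplus a) \leftrightarrow (f \oplus a)) = T \leftrightarrow F = F
\lnot ((a \land f) \leftrightarrow \lnot (((c \oplus a) \oplus a) \leftrightarrow (f \oplus a))) = \lnot F = T
f \to \lnot ((a \land f) \leftrightarrow \lnot (((c \oplus a) \oplus a) \leftrightarrow (f \oplus a))) = T \to T = T
((a \lor f) \oplus (c \leftrightarrow a)) \leftrightarrow (f \to \lnot ((a \land f) \leftrightarrow \lnot (((c \oplus a) \oplus a) \leftrightarrow (f \oplus a)))) = T \leftrightarrow T = T
\lnot (((a \lor f) \oplus (c \leftrightarrow a)) \leftrightarrow (f \to \lnot ((a \land f) \leftrightarrow \lnot (((c \oplus a) \oplus a) \leftrightarrow (f \oplus a))))) = \lnot T = F
(((a \to f) \oplus c) \to ((f \oplus a) \leftrightarrow c)) \to \lnot (((a \lor f) \oplus (c \leftrightarrow a)) \leftrightarrow (f \to \lnot ((a \land f) \leftrightarrow \lnot (((c \oplus a) \oplus a) \leftrightarrow (f \oplus a))))) = T \to F = F

F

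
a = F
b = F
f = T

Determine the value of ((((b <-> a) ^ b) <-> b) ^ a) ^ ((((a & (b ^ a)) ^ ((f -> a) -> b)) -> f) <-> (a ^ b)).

Substituting a=F, b=F, f=T:
b <-> a = F <-> F = T
(b <-> a) ^ b = T ^ F = T
((b <-> a) ^ b) <-> b = T <-> F = F
(((b <-> a) ^ b) <-> b) ^ a = F ^ F = F
b ^ a = F ^ F = F
a & (b ^ a) = F & F = F
f -> a = T -> F = F
(f -> a) -> b = F -> F = T
(a & (b ^ a)) ^ ((f -> a) -> b) = F ^ T = T
((a & (b ^ a)) ^ ((f -> a) -> b)) -> f = T -> T = T
a ^ b = F ^ F = F
(((a & (b ^ a)) ^ ((f -> a) -> b)) -> f) <-> (a ^ b) = T <-> F = F
((((b <-> a) ^ b) <-> b) ^ a) ^ ((((a & (b ^ a)) ^ ((f -> a) -> b)) -> f) <-> (a ^ b)) = F ^ F = F

F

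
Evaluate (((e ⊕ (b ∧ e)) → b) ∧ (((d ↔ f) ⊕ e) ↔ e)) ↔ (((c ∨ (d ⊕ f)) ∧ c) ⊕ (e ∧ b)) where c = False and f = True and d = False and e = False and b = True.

False

Substituting c=False, f=True, d=False, e=False, b=True:
b ∧ e = True ∧ False = False
e ⊕ (b ∧ e) = False ⊕ False = False
(e ⊕ (b ∧ e)) → b = False → True = True
d ↔ f = False ↔ True = False
(d ↔ f) ⊕ e = False ⊕ False = False
((d ↔ f) ⊕ e) ↔ e = False ↔ False = True
((e ⊕ (b ∧ e)) → b) ∧ (((d ↔ f) ⊕ e) ↔ e) = True ∧ True = True
d ⊕ f = False ⊕ True = True
c ∨ (d ⊕ f) = False ∨ True = True
(c ∨ (d ⊕ f)) ∧ c = True ∧ False = False
e ∧ b = False ∧ True = False
((c ∨ (d ⊕ f)) ∧ c) ⊕ (e ∧ b) = False ⊕ False = False
(((e ⊕ (b ∧ e)) → b) ∧ (((d ↔ f) ⊕ e) ↔ e)) ↔ (((c ∨ (d ⊕ f)) ∧ c) ⊕ (e ∧ b)) = True ↔ False = False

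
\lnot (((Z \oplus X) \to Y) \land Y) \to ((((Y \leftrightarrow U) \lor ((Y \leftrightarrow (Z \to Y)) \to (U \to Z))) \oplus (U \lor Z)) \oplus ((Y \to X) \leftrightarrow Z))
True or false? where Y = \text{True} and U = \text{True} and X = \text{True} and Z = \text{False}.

Z \oplus X = \text{False} \oplus \text{True} = \text{True}
(Z \oplus X) \to Y = \text{True} \to \text{True} = \text{True}
((Z \oplus X) \to Y) \land Y = \text{True} \land \text{True} = \text{True}
\lnot (((Z \oplus X) \to Y) \land Y) = \lnot \text{True} = \text{False}
Y \leftrightarrow U = \text{True} \leftrightarrow \text{True} = \text{True}
Z \to Y = \text{False} \to \text{True} = \text{True}
Y \leftrightarrow (Z \to Y) = \text{True} \leftrightarrow \text{True} = \text{True}
U \to Z = \text{True} \to \text{False} = \text{False}
(Y \leftrightarrow (Z \to Y)) \to (U \to Z) = \text{True} \to \text{False} = \text{False}
(Y \leftrightarrow U) \lor ((Y \leftrightarrow (Z \to Y)) \to (U \to Z)) = \text{True} \lor \text{False} = \text{True}
U \lor Z = \text{True} \lor \text{False} = \text{True}
((Y \leftrightarrow U) \lor ((Y \leftrightarrow (Z \to Y)) \to (U \to Z))) \oplus (U \lor Z) = \text{True} \oplus \text{True} = \text{False}
Y \to X = \text{True} \to \text{True} = \text{True}
(Y \to X) \leftrightarrow Z = \text{True} \leftrightarrow \text{False} = \text{False}
(((Y \leftrightarrow U) \lor ((Y \leftrightarrow (Z \to Y)) \to (U \to Z))) \oplus (U \lor Z)) \oplus ((Y \to X) \leftrightarrow Z) = \text{False} \oplus \text{False} = \text{False}
\lnot (((Z \oplus X) \to Y) \land Y) \to ((((Y \leftrightarrow U) \lor ((Y \leftrightarrow (Z \to Y)) \to (U \to Z))) \oplus (U \lor Z)) \oplus ((Y \to X) \leftrightarrow Z)) = \text{False} \to \text{False} = \text{True}

\text{True}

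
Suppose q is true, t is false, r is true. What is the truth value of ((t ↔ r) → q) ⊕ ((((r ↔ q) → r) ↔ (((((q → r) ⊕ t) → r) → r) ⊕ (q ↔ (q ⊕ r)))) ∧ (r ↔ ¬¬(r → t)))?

True

t ↔ r = False ↔ True = False
(t ↔ r) → q = False → True = True
r ↔ q = True ↔ True = True
(r ↔ q) → r = True → True = True
q → r = True → True = True
(q → r) ⊕ t = True ⊕ False = True
((q → r) ⊕ t) → r = True → True = True
(((q → r) ⊕ t) → r) → r = True → True = True
q ⊕ r = True ⊕ True = False
q ↔ (q ⊕ r) = True ↔ False = False
((((q → r) ⊕ t) → r) → r) ⊕ (q ↔ (q ⊕ r)) = True ⊕ False = True
((r ↔ q) → r) ↔ (((((q → r) ⊕ t) → r) → r) ⊕ (q ↔ (q ⊕ r))) = True ↔ True = True
r → t = True → False = False
¬(r → t) = ¬False = True
¬¬(r → t) = ¬True = False
r ↔ ¬¬(r → t) = True ↔ False = False
(((r ↔ q) → r) ↔ (((((q → r) ⊕ t) → r) → r) ⊕ (q ↔ (q ⊕ r)))) ∧ (r ↔ ¬¬(r → t)) = True ∧ False = False
((t ↔ r) → q) ⊕ ((((r ↔ q) → r) ↔ (((((q → r) ⊕ t) → r) → r) ⊕ (q ↔ (q ⊕ r)))) ∧ (r ↔ ¬¬(r → t))) = True ⊕ False = True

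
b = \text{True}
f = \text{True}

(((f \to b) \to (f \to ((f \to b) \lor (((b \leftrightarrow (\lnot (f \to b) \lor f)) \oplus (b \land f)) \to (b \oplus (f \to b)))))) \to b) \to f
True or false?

f \to b = \text{True} \to \text{True} = \text{True}
f \to b = \text{True} \to \text{True} = \text{True}
f \to b = \text{True} \to \text{True} = \text{True}
\lnot (f \to b) = \lnot \text{True} = \text{False}
\lnot (f \to b) \lor f = \text{False} \lor \text{True} = \text{True}
b \leftrightarrow (\lnot (f \to b) \lor f) = \text{True} \leftrightarrow \text{True} = \text{True}
b \land f = \text{True} \land \text{True} = \text{True}
(b \leftrightarrow (\lnot (f \to b) \lor f)) \oplus (b \land f) = \text{True} \oplus \text{True} = \text{False}
f \to b = \text{True} \to \text{True} = \text{True}
b \oplus (f \to b) = \text{True} \oplus \text{True} = \text{False}
((b \leftrightarrow (\lnot (f \to b) \lor f)) \oplus (b \land f)) \to (b \oplus (f \to b)) = \text{False} \to \text{False} = \text{True}
(f \to b) \lor (((b \leftrightarrow (\lnot (f \to b) \lor f)) \oplus (b \land f)) \to (b \oplus (f \to b))) = \text{True} \lor \text{True} = \text{True}
f \to ((f \to b) \lor (((b \leftrightarrow (\lnot (f \to b) \lor f)) \oplus (b \land f)) \to (b \oplus (f \to b)))) = \text{True} \to \text{True} = \text{True}
(f \to b) \to (f \to ((f \to b) \lor (((b \leftrightarrow (\lnot (f \to b) \lor f)) \oplus (b \land f)) \to (b \oplus (f \to b))))) = \text{True} \to \text{True} = \text{True}
((f \to b) \to (f \to ((f \to b) \lor (((b \leftrightarrow (\lnot (f \to b) \lor f)) \oplus (b \land f)) \to (b \oplus (f \to b)))))) \to b = \text{True} \to \text{True} = \text{True}
(((f \to b) \to (f \to ((f \to b) \lor (((b \leftrightarrow (\lnot (f \to b) \lor f)) \oplus (b \land f)) \to (b \oplus (f \to b)))))) \to b) \to f = \text{True} \to \text{True} = \text{True}

\text{True}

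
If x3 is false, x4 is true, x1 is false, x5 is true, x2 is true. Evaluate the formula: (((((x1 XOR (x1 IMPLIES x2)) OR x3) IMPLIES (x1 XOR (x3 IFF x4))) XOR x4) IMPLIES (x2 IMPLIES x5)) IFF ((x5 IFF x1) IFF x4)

x1 IMPLIES x2 = false IMPLIES true = true
x1 XOR (x1 IMPLIES x2) = false XOR true = true
(x1 XOR (x1 IMPLIES x2)) OR x3 = true OR false = true
x3 IFF x4 = false IFF true = false
x1 XOR (x3 IFF x4) = false XOR false = false
((x1 XOR (x1 IMPLIES x2)) OR x3) IMPLIES (x1 XOR (x3 IFF x4)) = true IMPLIES false = false
(((x1 XOR (x1 IMPLIES x2)) OR x3) IMPLIES (x1 XOR (x3 IFF x4))) XOR x4 = false XOR true = true
x2 IMPLIES x5 = true IMPLIES true = true
((((x1 XOR (x1 IMPLIES x2)) OR x3) IMPLIES (x1 XOR (x3 IFF x4))) XOR x4) IMPLIES (x2 IMPLIES x5) = true IMPLIES true = true
x5 IFF x1 = true IFF false = false
(x5 IFF x1) IFF x4 = false IFF true = false
(((((x1 XOR (x1 IMPLIES x2)) OR x3) IMPLIES (x1 XOR (x3 IFF x4))) XOR x4) IMPLIES (x2 IMPLIES x5)) IFF ((x5 IFF x1) IFF x4) = true IFF false = false

false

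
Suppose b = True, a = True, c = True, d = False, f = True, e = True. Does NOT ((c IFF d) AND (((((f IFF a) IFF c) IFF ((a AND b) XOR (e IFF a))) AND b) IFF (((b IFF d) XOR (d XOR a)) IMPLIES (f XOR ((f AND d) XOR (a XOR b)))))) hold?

Substituting b=True, a=True, c=True, d=False, f=True, e=True:
c IFF d = True IFF False = False
f IFF a = True IFF True = True
(f IFF a) IFF c = True IFF True = True
a AND b = True AND True = True
e IFF a = True IFF True = True
(a AND b) XOR (e IFF a) = True XOR True = False
((f IFF a) IFF c) IFF ((a AND b) XOR (e IFF a)) = True IFF False = False
(((f IFF a) IFF c) IFF ((a AND b) XOR (e IFF a))) AND b = False AND True = False
b IFF d = True IFF False = False
d XOR a = False XOR True = True
(b IFF d) XOR (d XOR a) = False XOR True = True
f AND d = True AND False = False
a XOR b = True XOR True = False
(f AND d) XOR (a XOR b) = False XOR False = False
f XOR ((f AND d) XOR (a XOR b)) = True XOR False = True
((b IFF d) XOR (d XOR a)) IMPLIES (f XOR ((f AND d) XOR (a XOR b))) = True IMPLIES True = True
((((f IFF a) IFF c) IFF ((a AND b) XOR (e IFF a))) AND b) IFF (((b IFF d) XOR (d XOR a)) IMPLIES (f XOR ((f AND d) XOR (a XOR b)))) = False IFF True = False
(c IFF d) AND (((((f IFF a) IFF c) IFF ((a AND b) XOR (e IFF a))) AND b) IFF (((b IFF d) XOR (d XOR a)) IMPLIES (f XOR ((f AND d) XOR (a XOR b))))) = False AND False = False
NOT ((c IFF d) AND (((((f IFF a) IFF c) IFF ((a AND b) XOR (e IFF a))) AND b) IFF (((b IFF d) XOR (d XOR a)) IMPLIES (f XOR ((f AND d) XOR (a XOR b)))))) = NOT False = True

True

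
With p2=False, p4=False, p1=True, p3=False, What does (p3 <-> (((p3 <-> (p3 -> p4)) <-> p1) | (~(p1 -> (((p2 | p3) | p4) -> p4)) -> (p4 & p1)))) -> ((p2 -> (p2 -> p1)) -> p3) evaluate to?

p3 -> p4 = False -> False = True
p3 <-> (p3 -> p4) = False <-> True = False
(p3 <-> (p3 -> p4)) <-> p1 = False <-> True = False
p2 | p3 = False | False = False
(p2 | p3) | p4 = False | False = False
((p2 | p3) | p4) -> p4 = False -> False = True
p1 -> (((p2 | p3) | p4) -> p4) = True -> True = True
~(p1 -> (((p2 | p3) | p4) -> p4)) = ~True = False
p4 & p1 = False & True = False
~(p1 -> (((p2 | p3) | p4) -> p4)) -> (p4 & p1) = False -> False = True
((p3 <-> (p3 -> p4)) <-> p1) | (~(p1 -> (((p2 | p3) | p4) -> p4)) -> (p4 & p1)) = False | True = True
p3 <-> (((p3 <-> (p3 -> p4)) <-> p1) | (~(p1 -> (((p2 | p3) | p4) -> p4)) -> (p4 & p1))) = False <-> True = False
p2 -> p1 = False -> True = True
p2 -> (p2 -> p1) = False -> True = True
(p2 -> (p2 -> p1)) -> p3 = True -> False = False
(p3 <-> (((p3 <-> (p3 -> p4)) <-> p1) | (~(p1 -> (((p2 | p3) | p4) -> p4)) -> (p4 & p1)))) -> ((p2 -> (p2 -> p1)) -> p3) = False -> False = True

True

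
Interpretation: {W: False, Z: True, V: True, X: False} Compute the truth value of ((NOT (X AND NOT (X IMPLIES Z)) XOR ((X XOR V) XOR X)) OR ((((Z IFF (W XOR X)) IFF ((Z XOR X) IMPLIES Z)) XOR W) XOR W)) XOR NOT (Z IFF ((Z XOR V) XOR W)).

True

X IMPLIES Z = False IMPLIES True = True
NOT (X IMPLIES Z) = NOT True = False
X AND NOT (X IMPLIES Z) = False AND False = False
NOT (X AND NOT (X IMPLIES Z)) = NOT False = True
X XOR V = False XOR True = True
(X XOR V) XOR X = True XOR False = True
NOT (X AND NOT (X IMPLIES Z)) XOR ((X XOR V) XOR X) = True XOR True = False
W XOR X = False XOR False = False
Z IFF (W XOR X) = True IFF False = False
Z XOR X = True XOR False = True
(Z XOR X) IMPLIES Z = True IMPLIES True = True
(Z IFF (W XOR X)) IFF ((Z XOR X) IMPLIES Z) = False IFF True = False
((Z IFF (W XOR X)) IFF ((Z XOR X) IMPLIES Z)) XOR W = False XOR False = False
(((Z IFF (W XOR X)) IFF ((Z XOR X) IMPLIES Z)) XOR W) XOR W = False XOR False = False
(NOT (X AND NOT (X IMPLIES Z)) XOR ((X XOR V) XOR X)) OR ((((Z IFF (W XOR X)) IFF ((Z XOR X) IMPLIES Z)) XOR W) XOR W) = False OR False = False
Z XOR V = True XOR True = False
(Z XOR V) XOR W = False XOR False = False
Z IFF ((Z XOR V) XOR W) = True IFF False = False
NOT (Z IFF ((Z XOR V) XOR W)) = NOT False = True
((NOT (X AND NOT (X IMPLIES Z)) XOR ((X XOR V) XOR X)) OR ((((Z IFF (W XOR X)) IFF ((Z XOR X) IMPLIES Z)) XOR W) XOR W)) XOR NOT (Z IFF ((Z XOR V) XOR W)) = False XOR True = True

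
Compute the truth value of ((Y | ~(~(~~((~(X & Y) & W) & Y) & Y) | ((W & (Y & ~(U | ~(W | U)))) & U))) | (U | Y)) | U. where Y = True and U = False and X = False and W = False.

True

X & Y = False & True = False
~(X & Y) = ~False = True
~(X & Y) & W = True & False = False
(~(X & Y) & W) & Y = False & True = False
~((~(X & Y) & W) & Y) = ~False = True
~~((~(X & Y) & W) & Y) = ~True = False
~~((~(X & Y) & W) & Y) & Y = False & True = False
~(~~((~(X & Y) & W) & Y) & Y) = ~False = True
W | U = False | False = False
~(W | U) = ~False = True
U | ~(W | U) = False | True = True
~(U | ~(W | U)) = ~True = False
Y & ~(U | ~(W | U)) = True & False = False
W & (Y & ~(U | ~(W | U))) = False & False = False
(W & (Y & ~(U | ~(W | U)))) & U = False & False = False
~(~~((~(X & Y) & W) & Y) & Y) | ((W & (Y & ~(U | ~(W | U)))) & U) = True | False = True
~(~(~~((~(X & Y) & W) & Y) & Y) | ((W & (Y & ~(U | ~(W | U)))) & U)) = ~True = False
Y | ~(~(~~((~(X & Y) & W) & Y) & Y) | ((W & (Y & ~(U | ~(W | U)))) & U)) = True | False = True
U | Y = False | True = True
(Y | ~(~(~~((~(X & Y) & W) & Y) & Y) | ((W & (Y & ~(U | ~(W | U)))) & U))) | (U | Y) = True | True = True
((Y | ~(~(~~((~(X & Y) & W) & Y) & Y) | ((W & (Y & ~(U | ~(W | U)))) & U))) | (U | Y)) | U = True | False = True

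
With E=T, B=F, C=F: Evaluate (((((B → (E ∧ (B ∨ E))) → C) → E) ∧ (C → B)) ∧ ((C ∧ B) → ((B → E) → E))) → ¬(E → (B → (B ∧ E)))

Substituting E=T, B=F, C=F:
B ∨ E = F ∨ T = T
E ∧ (B ∨ E) = T ∧ T = T
B → (E ∧ (B ∨ E)) = F → T = T
(B → (E ∧ (B ∨ E))) → C = T → F = F
((B → (E ∧ (B ∨ E))) → C) → E = F → T = T
C → B = F → F = T
(((B → (E ∧ (B ∨ E))) → C) → E) ∧ (C → B) = T ∧ T = T
C ∧ B = F ∧ F = F
B → E = F → T = T
(B → E) → E = T → T = T
(C ∧ B) → ((B → E) → E) = F → T = T
((((B → (E ∧ (B ∨ E))) → C) → E) ∧ (C → B)) ∧ ((C ∧ B) → ((B → E) → E)) = T ∧ T = T
B ∧ E = F ∧ T = F
B → (B ∧ E) = F → F = T
E → (B → (B ∧ E)) = T → T = T
¬(E → (B → (B ∧ E))) = ¬T = F
(((((B → (E ∧ (B ∨ E))) → C) → E) ∧ (C → B)) ∧ ((C ∧ B) → ((B → E) → E))) → ¬(E → (B → (B ∧ E))) = T → F = F

F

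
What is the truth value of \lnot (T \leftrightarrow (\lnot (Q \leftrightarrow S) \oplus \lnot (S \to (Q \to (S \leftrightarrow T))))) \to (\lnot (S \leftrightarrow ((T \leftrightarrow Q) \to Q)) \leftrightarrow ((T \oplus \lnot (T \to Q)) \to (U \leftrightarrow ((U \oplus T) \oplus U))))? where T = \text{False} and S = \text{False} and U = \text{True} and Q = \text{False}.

\text{True}

Q \leftrightarrow S = \text{False} \leftrightarrow \text{False} = \text{True}
\lnot (Q \leftrightarrow S) = \lnot \text{True} = \text{False}
S \leftrightarrow T = \text{False} \leftrightarrow \text{False} = \text{True}
Q \to (S \leftrightarrow T) = \text{False} \to \text{True} = \text{True}
S \to (Q \to (S \leftrightarrow T)) = \text{False} \to \text{True} = \text{True}
\lnot (S \to (Q \to (S \leftrightarrow T))) = \lnot \text{True} = \text{False}
\lnot (Q \leftrightarrow S) \oplus \lnot (S \to (Q \to (S \leftrightarrow T))) = \text{False} \oplus \text{False} = \text{False}
T \leftrightarrow (\lnot (Q \leftrightarrow S) \oplus \lnot (S \to (Q \to (S \leftrightarrow T)))) = \text{False} \leftrightarrow \text{False} = \text{True}
\lnot (T \leftrightarrow (\lnot (Q \leftrightarrow S) \oplus \lnot (S \to (Q \to (S \leftrightarrow T))))) = \lnot \text{True} = \text{False}
T \leftrightarrow Q = \text{False} \leftrightarrow \text{False} = \text{True}
(T \leftrightarrow Q) \to Q = \text{True} \to \text{False} = \text{False}
S \leftrightarrow ((T \leftrightarrow Q) \to Q) = \text{False} \leftrightarrow \text{False} = \text{True}
\lnot (S \leftrightarrow ((T \leftrightarrow Q) \to Q)) = \lnot \text{True} = \text{False}
T \to Q = \text{False} \to \text{False} = \text{True}
\lnot (T \to Q) = \lnot \text{True} = \text{False}
T \oplus \lnot (T \to Q) = \text{False} \oplus \text{False} = \text{False}
U \oplus T = \text{True} \oplus \text{False} = \text{True}
(U \oplus T) \oplus U = \text{True} \oplus \text{True} = \text{False}
U \leftrightarrow ((U \oplus T) \oplus U) = \text{True} \leftrightarrow \text{False} = \text{False}
(T \oplus \lnot (T \to Q)) \to (U \leftrightarrow ((U \oplus T) \oplus U)) = \text{False} \to \text{False} = \text{True}
\lnot (S \leftrightarrow ((T \leftrightarrow Q) \to Q)) \leftrightarrow ((T \oplus \lnot (T \to Q)) \to (U \leftrightarrow ((U \oplus T) \oplus U))) = \text{False} \leftrightarrow \text{True} = \text{False}
\lnot (T \leftrightarrow (\lnot (Q \leftrightarrow S) \oplus \lnot (S \to (Q \to (S \leftrightarrow T))))) \to (\lnot (S \leftrightarrow ((T \leftrightarrow Q) \to Q)) \leftrightarrow ((T \oplus \lnot (T \to Q)) \to (U \leftrightarrow ((U \oplus T) \oplus U)))) = \text{False} \to \text{False} = \text{True}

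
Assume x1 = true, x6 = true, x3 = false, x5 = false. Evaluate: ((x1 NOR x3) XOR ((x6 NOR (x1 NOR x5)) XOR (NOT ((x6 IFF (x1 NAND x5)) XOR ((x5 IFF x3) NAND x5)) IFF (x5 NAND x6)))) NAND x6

Substituting x1=true, x6=true, x3=false, x5=false:
x1 NOR x3 = true NOR false = false
x1 NOR x5 = true NOR false = false
x6 NOR (x1 NOR x5) = true NOR false = false
x1 NAND x5 = true NAND false = true
x6 IFF (x1 NAND x5) = true IFF true = true
x5 IFF x3 = false IFF false = true
(x5 IFF x3) NAND x5 = true NAND false = true
(x6 IFF (x1 NAND x5)) XOR ((x5 IFF x3) NAND x5) = true XOR true = false
NOT ((x6 IFF (x1 NAND x5)) XOR ((x5 IFF x3) NAND x5)) = NOT false = true
x5 NAND x6 = false NAND true = true
NOT ((x6 IFF (x1 NAND x5)) XOR ((x5 IFF x3) NAND x5)) IFF (x5 NAND x6) = true IFF true = true
(x6 NOR (x1 NOR x5)) XOR (NOT ((x6 IFF (x1 NAND x5)) XOR ((x5 IFF x3) NAND x5)) IFF (x5 NAND x6)) = false XOR true = true
(x1 NOR x3) XOR ((x6 NOR (x1 NOR x5)) XOR (NOT ((x6 IFF (x1 NAND x5)) XOR ((x5 IFF x3) NAND x5)) IFF (x5 NAND x6))) = false XOR true = true
((x1 NOR x3) XOR ((x6 NOR (x1 NOR x5)) XOR (NOT ((x6 IFF (x1 NAND x5)) XOR ((x5 IFF x3) NAND x5)) IFF (x5 NAND x6)))) NAND x6 = true NAND true = false

false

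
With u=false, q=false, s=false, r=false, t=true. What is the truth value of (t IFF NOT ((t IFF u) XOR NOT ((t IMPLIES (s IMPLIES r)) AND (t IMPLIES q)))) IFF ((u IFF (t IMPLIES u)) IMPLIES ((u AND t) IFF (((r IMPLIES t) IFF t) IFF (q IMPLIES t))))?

t IFF u = true IFF false = false
s IMPLIES r = false IMPLIES false = true
t IMPLIES (s IMPLIES r) = true IMPLIES true = true
t IMPLIES q = true IMPLIES false = false
(t IMPLIES (s IMPLIES r)) AND (t IMPLIES q) = true AND false = false
NOT ((t IMPLIES (s IMPLIES r)) AND (t IMPLIES q)) = NOT false = true
(t IFF u) XOR NOT ((t IMPLIES (s IMPLIES r)) AND (t IMPLIES q)) = false XOR true = true
NOT ((t IFF u) XOR NOT ((t IMPLIES (s IMPLIES r)) AND (t IMPLIES q))) = NOT true = false
t IFF NOT ((t IFF u) XOR NOT ((t IMPLIES (s IMPLIES r)) AND (t IMPLIES q))) = true IFF false = false
t IMPLIES u = true IMPLIES false = false
u IFF (t IMPLIES u) = false IFF false = true
u AND t = false AND true = false
r IMPLIES t = false IMPLIES true = true
(r IMPLIES t) IFF t = true IFF true = true
q IMPLIES t = false IMPLIES true = true
((r IMPLIES t) IFF t) IFF (q IMPLIES t) = true IFF true = true
(u AND t) IFF (((r IMPLIES t) IFF t) IFF (q IMPLIES t)) = false IFF true = false
(u IFF (t IMPLIES u)) IMPLIES ((u AND t) IFF (((r IMPLIES t) IFF t) IFF (q IMPLIES t))) = true IMPLIES false = false
(t IFF NOT ((t IFF u) XOR NOT ((t IMPLIES (s IMPLIES r)) AND (t IMPLIES q)))) IFF ((u IFF (t IMPLIES u)) IMPLIES ((u AND t) IFF (((r IMPLIES t) IFF t) IFF (q IMPLIES t)))) = false IFF false = true

true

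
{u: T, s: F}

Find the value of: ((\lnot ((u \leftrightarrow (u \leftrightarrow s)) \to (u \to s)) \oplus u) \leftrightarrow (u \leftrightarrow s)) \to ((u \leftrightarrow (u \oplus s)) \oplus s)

u \leftrightarrow s = T \leftrightarrow F = F
u \leftrightarrow (u \leftrightarrow s) = T \leftrightarrow F = F
u \to s = T \to F = F
(u \leftrightarrow (u \leftrightarrow s)) \to (u \to s) = F \to F = T
\lnot ((u \leftrightarrow (u \leftrightarrow s)) \to (u \to s)) = \lnot T = F
\lnot ((u \leftrightarrow (u \leftrightarrow s)) \to (u \to s)) \oplus u = F \oplus T = T
u \leftrightarrow s = T \leftrightarrow F = F
(\lnot ((u \leftrightarrow (u \leftrightarrow s)) \to (u \to s)) \oplus u) \leftrightarrow (u \leftrightarrow s) = T \leftrightarrow F = F
u \oplus s = T \oplus F = T
u \leftrightarrow (u \oplus s) = T \leftrightarrow T = T
(u \leftrightarrow (u \oplus s)) \oplus s = T \oplus F = T
((\lnot ((u \leftrightarrow (u \leftrightarrow s)) \to (u \to s)) \oplus u) \leftrightarrow (u \leftrightarrow s)) \to ((u \leftrightarrow (u \oplus s)) \oplus s) = F \to T = T

T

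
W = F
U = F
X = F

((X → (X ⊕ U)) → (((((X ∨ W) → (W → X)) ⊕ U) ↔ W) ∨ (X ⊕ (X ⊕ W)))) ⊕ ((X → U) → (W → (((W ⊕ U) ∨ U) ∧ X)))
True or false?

T

X ⊕ U = F ⊕ F = F
X → (X ⊕ U) = F → F = T
X ∨ W = F ∨ F = F
W → X = F → F = T
(X ∨ W) → (W → X) = F → T = T
((X ∨ W) → (W → X)) ⊕ U = T ⊕ F = T
(((X ∨ W) → (W → X)) ⊕ U) ↔ W = T ↔ F = F
X ⊕ W = F ⊕ F = F
X ⊕ (X ⊕ W) = F ⊕ F = F
((((X ∨ W) → (W → X)) ⊕ U) ↔ W) ∨ (X ⊕ (X ⊕ W)) = F ∨ F = F
(X → (X ⊕ U)) → (((((X ∨ W) → (W → X)) ⊕ U) ↔ W) ∨ (X ⊕ (X ⊕ W))) = T → F = F
X → U = F → F = T
W ⊕ U = F ⊕ F = F
(W ⊕ U) ∨ U = F ∨ F = F
((W ⊕ U) ∨ U) ∧ X = F ∧ F = F
W → (((W ⊕ U) ∨ U) ∧ X) = F → F = T
(X → U) → (W → (((W ⊕ U) ∨ U) ∧ X)) = T → T = T
((X → (X ⊕ U)) → (((((X ∨ W) → (W → X)) ⊕ U) ↔ W) ∨ (X ⊕ (X ⊕ W)))) ⊕ ((X → U) → (W → (((W ⊕ U) ∨ U) ∧ X))) = F ⊕ T = T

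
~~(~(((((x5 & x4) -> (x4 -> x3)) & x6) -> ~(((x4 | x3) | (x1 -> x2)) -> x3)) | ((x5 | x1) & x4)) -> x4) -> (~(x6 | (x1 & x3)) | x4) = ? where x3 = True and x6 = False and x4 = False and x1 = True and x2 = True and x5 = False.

x5 & x4 = False & False = False
x4 -> x3 = False -> True = True
(x5 & x4) -> (x4 -> x3) = False -> True = True
((x5 & x4) -> (x4 -> x3)) & x6 = True & False = False
x4 | x3 = False | True = True
x1 -> x2 = True -> True = True
(x4 | x3) | (x1 -> x2) = True | True = True
((x4 | x3) | (x1 -> x2)) -> x3 = True -> True = True
~(((x4 | x3) | (x1 -> x2)) -> x3) = ~True = False
(((x5 & x4) -> (x4 -> x3)) & x6) -> ~(((x4 | x3) | (x1 -> x2)) -> x3) = False -> False = True
x5 | x1 = False | True = True
(x5 | x1) & x4 = True & False = False
((((x5 & x4) -> (x4 -> x3)) & x6) -> ~(((x4 | x3) | (x1 -> x2)) -> x3)) | ((x5 | x1) & x4) = True | False = True
~(((((x5 & x4) -> (x4 -> x3)) & x6) -> ~(((x4 | x3) | (x1 -> x2)) -> x3)) | ((x5 | x1) & x4)) = ~True = False
~(((((x5 & x4) -> (x4 -> x3)) & x6) -> ~(((x4 | x3) | (x1 -> x2)) -> x3)) | ((x5 | x1) & x4)) -> x4 = False -> False = True
~(~(((((x5 & x4) -> (x4 -> x3)) & x6) -> ~(((x4 | x3) | (x1 -> x2)) -> x3)) | ((x5 | x1) & x4)) -> x4) = ~True = False
~~(~(((((x5 & x4) -> (x4 -> x3)) & x6) -> ~(((x4 | x3) | (x1 -> x2)) -> x3)) | ((x5 | x1) & x4)) -> x4) = ~False = True
x1 & x3 = True & True = True
x6 | (x1 & x3) = False | True = True
~(x6 | (x1 & x3)) = ~True = False
~(x6 | (x1 & x3)) | x4 = False | False = False
~~(~(((((x5 & x4) -> (x4 -> x3)) & x6) -> ~(((x4 | x3) | (x1 -> x2)) -> x3)) | ((x5 | x1) & x4)) -> x4) -> (~(x6 | (x1 & x3)) | x4) = True -> False = False

False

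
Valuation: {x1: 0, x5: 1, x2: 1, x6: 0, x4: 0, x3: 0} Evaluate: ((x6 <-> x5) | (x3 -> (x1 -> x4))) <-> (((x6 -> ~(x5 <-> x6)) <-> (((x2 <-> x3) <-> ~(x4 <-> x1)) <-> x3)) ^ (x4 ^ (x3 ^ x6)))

0

x6 <-> x5 = 0 <-> 1 = 0
x1 -> x4 = 0 -> 0 = 1
x3 -> (x1 -> x4) = 0 -> 1 = 1
(x6 <-> x5) | (x3 -> (x1 -> x4)) = 0 | 1 = 1
x5 <-> x6 = 1 <-> 0 = 0
~(x5 <-> x6) = ~0 = 1
x6 -> ~(x5 <-> x6) = 0 -> 1 = 1
x2 <-> x3 = 1 <-> 0 = 0
x4 <-> x1 = 0 <-> 0 = 1
~(x4 <-> x1) = ~1 = 0
(x2 <-> x3) <-> ~(x4 <-> x1) = 0 <-> 0 = 1
((x2 <-> x3) <-> ~(x4 <-> x1)) <-> x3 = 1 <-> 0 = 0
(x6 -> ~(x5 <-> x6)) <-> (((x2 <-> x3) <-> ~(x4 <-> x1)) <-> x3) = 1 <-> 0 = 0
x3 ^ x6 = 0 ^ 0 = 0
x4 ^ (x3 ^ x6) = 0 ^ 0 = 0
((x6 -> ~(x5 <-> x6)) <-> (((x2 <-> x3) <-> ~(x4 <-> x1)) <-> x3)) ^ (x4 ^ (x3 ^ x6)) = 0 ^ 0 = 0
((x6 <-> x5) | (x3 -> (x1 -> x4))) <-> (((x6 -> ~(x5 <-> x6)) <-> (((x2 <-> x3) <-> ~(x4 <-> x1)) <-> x3)) ^ (x4 ^ (x3 ^ x6))) = 1 <-> 0 = 0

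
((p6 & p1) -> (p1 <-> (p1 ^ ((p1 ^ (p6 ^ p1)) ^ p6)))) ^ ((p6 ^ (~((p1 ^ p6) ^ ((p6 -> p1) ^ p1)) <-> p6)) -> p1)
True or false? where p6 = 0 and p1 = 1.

0

Substituting p6=0, p1=1:
p6 & p1 = 0 & 1 = 0
p6 ^ p1 = 0 ^ 1 = 1
p1 ^ (p6 ^ p1) = 1 ^ 1 = 0
(p1 ^ (p6 ^ p1)) ^ p6 = 0 ^ 0 = 0
p1 ^ ((p1 ^ (p6 ^ p1)) ^ p6) = 1 ^ 0 = 1
p1 <-> (p1 ^ ((p1 ^ (p6 ^ p1)) ^ p6)) = 1 <-> 1 = 1
(p6 & p1) -> (p1 <-> (p1 ^ ((p1 ^ (p6 ^ p1)) ^ p6))) = 0 -> 1 = 1
p1 ^ p6 = 1 ^ 0 = 1
p6 -> p1 = 0 -> 1 = 1
(p6 -> p1) ^ p1 = 1 ^ 1 = 0
(p1 ^ p6) ^ ((p6 -> p1) ^ p1) = 1 ^ 0 = 1
~((p1 ^ p6) ^ ((p6 -> p1) ^ p1)) = ~1 = 0
~((p1 ^ p6) ^ ((p6 -> p1) ^ p1)) <-> p6 = 0 <-> 0 = 1
p6 ^ (~((p1 ^ p6) ^ ((p6 -> p1) ^ p1)) <-> p6) = 0 ^ 1 = 1
(p6 ^ (~((p1 ^ p6) ^ ((p6 -> p1) ^ p1)) <-> p6)) -> p1 = 1 -> 1 = 1
((p6 & p1) -> (p1 <-> (p1 ^ ((p1 ^ (p6 ^ p1)) ^ p6)))) ^ ((p6 ^ (~((p1 ^ p6) ^ ((p6 -> p1) ^ p1)) <-> p6)) -> p1) = 1 ^ 1 = 0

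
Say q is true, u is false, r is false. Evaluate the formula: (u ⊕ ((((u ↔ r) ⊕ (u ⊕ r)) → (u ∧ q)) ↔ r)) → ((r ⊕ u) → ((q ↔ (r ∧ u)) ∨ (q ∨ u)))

Substituting q=True, u=False, r=False:
u ↔ r = False ↔ False = True
u ⊕ r = False ⊕ False = False
(u ↔ r) ⊕ (u ⊕ r) = True ⊕ False = True
u ∧ q = False ∧ True = False
((u ↔ r) ⊕ (u ⊕ r)) → (u ∧ q) = True → False = False
(((u ↔ r) ⊕ (u ⊕ r)) → (u ∧ q)) ↔ r = False ↔ False = True
u ⊕ ((((u ↔ r) ⊕ (u ⊕ r)) → (u ∧ q)) ↔ r) = False ⊕ True = True
r ⊕ u = False ⊕ False = False
r ∧ u = False ∧ False = False
q ↔ (r ∧ u) = True ↔ False = False
q ∨ u = True ∨ False = True
(q ↔ (r ∧ u)) ∨ (q ∨ u) = False ∨ True = True
(r ⊕ u) → ((q ↔ (r ∧ u)) ∨ (q ∨ u)) = False → True = True
(u ⊕ ((((u ↔ r) ⊕ (u ⊕ r)) → (u ∧ q)) ↔ r)) → ((r ⊕ u) → ((q ↔ (r ∧ u)) ∨ (q ∨ u))) = True → True = True

True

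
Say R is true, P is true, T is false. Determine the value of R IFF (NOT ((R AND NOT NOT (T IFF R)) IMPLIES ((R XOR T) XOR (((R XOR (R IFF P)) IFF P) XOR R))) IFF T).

True

Substituting R=True, P=True, T=False:
T IFF R = False IFF True = False
NOT (T IFF R) = NOT False = True
NOT NOT (T IFF R) = NOT True = False
R AND NOT NOT (T IFF R) = True AND False = False
R XOR T = True XOR False = True
R IFF P = True IFF True = True
R XOR (R IFF P) = True XOR True = False
(R XOR (R IFF P)) IFF P = False IFF True = False
((R XOR (R IFF P)) IFF P) XOR R = False XOR True = True
(R XOR T) XOR (((R XOR (R IFF P)) IFF P) XOR R) = True XOR True = False
(R AND NOT NOT (T IFF R)) IMPLIES ((R XOR T) XOR (((R XOR (R IFF P)) IFF P) XOR R)) = False IMPLIES False = True
NOT ((R AND NOT NOT (T IFF R)) IMPLIES ((R XOR T) XOR (((R XOR (R IFF P)) IFF P) XOR R))) = NOT True = False
NOT ((R AND NOT NOT (T IFF R)) IMPLIES ((R XOR T) XOR (((R XOR (R IFF P)) IFF P) XOR R))) IFF T = False IFF False = True
R IFF (NOT ((R AND NOT NOT (T IFF R)) IMPLIES ((R XOR T) XOR (((R XOR (R IFF P)) IFF P) XOR R))) IFF T) = True IFF True = True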